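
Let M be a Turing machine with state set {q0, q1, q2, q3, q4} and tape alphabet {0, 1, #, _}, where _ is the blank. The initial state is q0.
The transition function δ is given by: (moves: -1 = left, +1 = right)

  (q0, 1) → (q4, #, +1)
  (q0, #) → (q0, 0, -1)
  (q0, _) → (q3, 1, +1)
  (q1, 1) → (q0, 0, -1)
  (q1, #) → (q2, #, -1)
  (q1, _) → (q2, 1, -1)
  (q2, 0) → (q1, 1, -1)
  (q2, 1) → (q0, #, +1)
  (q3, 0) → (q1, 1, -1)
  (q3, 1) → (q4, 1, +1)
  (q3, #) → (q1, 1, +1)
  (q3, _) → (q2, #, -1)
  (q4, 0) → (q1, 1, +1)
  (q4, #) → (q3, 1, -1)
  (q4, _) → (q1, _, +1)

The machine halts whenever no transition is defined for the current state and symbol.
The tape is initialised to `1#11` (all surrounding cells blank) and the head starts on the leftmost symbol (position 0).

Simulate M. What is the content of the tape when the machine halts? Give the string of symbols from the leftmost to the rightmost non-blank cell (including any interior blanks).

q0 | [1]#11___   read 1 → write #, move +1, go to q4
q4 | #[#]11___   read # → write 1, move -1, go to q3
q3 | [#]111___   read # → write 1, move +1, go to q1
q1 | 1[1]11___   read 1 → write 0, move -1, go to q0
q0 | [1]011___   read 1 → write #, move +1, go to q4
q4 | #[0]11___   read 0 → write 1, move +1, go to q1
q1 | #1[1]1___   read 1 → write 0, move -1, go to q0
q0 | #[1]01___   read 1 → write #, move +1, go to q4
q4 | ##[0]1___   read 0 → write 1, move +1, go to q1
q1 | ##1[1]___   read 1 → write 0, move -1, go to q0
q0 | ##[1]0___   read 1 → write #, move +1, go to q4
q4 | ###[0]___   read 0 → write 1, move +1, go to q1
q1 | ###1[_]__   read _ → write 1, move -1, go to q2
q2 | ###[1]1__   read 1 → write #, move +1, go to q0
q0 | ####[1]__   read 1 → write #, move +1, go to q4
q4 | #####[_]_   read _ → write _, move +1, go to q1
q1 | #####_[_]   read _ → write 1, move -1, go to q2
q2 | #####[_]1
The non-blank tape span at halt is #####_1.

#####_1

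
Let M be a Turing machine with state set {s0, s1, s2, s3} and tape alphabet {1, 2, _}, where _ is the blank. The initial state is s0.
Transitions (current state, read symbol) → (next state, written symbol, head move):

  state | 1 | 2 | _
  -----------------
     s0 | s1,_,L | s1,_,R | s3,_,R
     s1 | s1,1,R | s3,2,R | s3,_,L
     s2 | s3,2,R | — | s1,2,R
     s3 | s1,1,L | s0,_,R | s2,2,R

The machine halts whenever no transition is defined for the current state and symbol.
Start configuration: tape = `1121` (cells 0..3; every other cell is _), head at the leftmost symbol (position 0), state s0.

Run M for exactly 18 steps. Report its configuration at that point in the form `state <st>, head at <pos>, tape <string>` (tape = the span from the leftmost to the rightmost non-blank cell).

state s1, head at 2, tape 222121

s0 | __[1]121   read 1 → write _, move L, go to s1
s1 | _[_]_121   read _ → write _, move L, go to s3
s3 | [_]__121   read _ → write 2, move R, go to s2
s2 | 2[_]_121   read _ → write 2, move R, go to s1
s1 | 22[_]121   read _ → write _, move L, go to s3
s3 | 2[2]_121   read 2 → write _, move R, go to s0
s0 | 2_[_]121   read _ → write _, move R, go to s3
s3 | 2__[1]21   read 1 → write 1, move L, go to s1
s1 | 2_[_]121   read _ → write _, move L, go to s3
s3 | 2[_]_121   read _ → write 2, move R, go to s2
s2 | 22[_]121   read _ → write 2, move R, go to s1
s1 | 222[1]21   read 1 → write 1, move R, go to s1
s1 | 2221[2]1   read 2 → write 2, move R, go to s3
s3 | 22212[1]   read 1 → write 1, move L, go to s1
s1 | 2221[2]1   read 2 → write 2, move R, go to s3
s3 | 22212[1]   read 1 → write 1, move L, go to s1
s1 | 2221[2]1   read 2 → write 2, move R, go to s3
s3 | 22212[1]   read 1 → write 1, move L, go to s1
s1 | 2221[2]1
After 18 steps: state s1, head at 2, tape 222121.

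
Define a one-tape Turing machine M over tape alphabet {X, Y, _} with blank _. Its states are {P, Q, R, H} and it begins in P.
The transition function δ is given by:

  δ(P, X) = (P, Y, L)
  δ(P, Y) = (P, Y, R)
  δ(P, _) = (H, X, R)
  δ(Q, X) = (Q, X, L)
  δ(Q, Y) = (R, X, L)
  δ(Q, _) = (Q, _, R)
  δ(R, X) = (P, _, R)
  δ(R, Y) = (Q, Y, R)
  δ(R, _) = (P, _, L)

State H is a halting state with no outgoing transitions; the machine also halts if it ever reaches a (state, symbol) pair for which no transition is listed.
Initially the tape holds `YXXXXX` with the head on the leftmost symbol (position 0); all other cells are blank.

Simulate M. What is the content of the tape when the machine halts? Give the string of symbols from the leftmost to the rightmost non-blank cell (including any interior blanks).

YYYYYYX

state=P head=0 tape=[Y]XXXXX__   (P,Y)→(P,Y,R)
state=P head=1 tape=Y[X]XXXX__   (P,X)→(P,Y,L)
state=P head=0 tape=[Y]YXXXX__   (P,Y)→(P,Y,R)
state=P head=1 tape=Y[Y]XXXX__   (P,Y)→(P,Y,R)
state=P head=2 tape=YY[X]XXX__   (P,X)→(P,Y,L)
state=P head=1 tape=Y[Y]YXXX__   (P,Y)→(P,Y,R)
state=P head=2 tape=YY[Y]XXX__   (P,Y)→(P,Y,R)
state=P head=3 tape=YYY[X]XX__   (P,X)→(P,Y,L)
state=P head=2 tape=YY[Y]YXX__   (P,Y)→(P,Y,R)
state=P head=3 tape=YYY[Y]XX__   (P,Y)→(P,Y,R)
state=P head=4 tape=YYYY[X]X__   (P,X)→(P,Y,L)
state=P head=3 tape=YYY[Y]YX__   (P,Y)→(P,Y,R)
state=P head=4 tape=YYYY[Y]X__   (P,Y)→(P,Y,R)
state=P head=5 tape=YYYYY[X]__   (P,X)→(P,Y,L)
state=P head=4 tape=YYYY[Y]Y__   (P,Y)→(P,Y,R)
state=P head=5 tape=YYYYY[Y]__   (P,Y)→(P,Y,R)
state=P head=6 tape=YYYYYY[_]_   (P,_)→(H,X,R)
state=H head=7 tape=YYYYYYX[_]
The non-blank tape span at halt is YYYYYYX.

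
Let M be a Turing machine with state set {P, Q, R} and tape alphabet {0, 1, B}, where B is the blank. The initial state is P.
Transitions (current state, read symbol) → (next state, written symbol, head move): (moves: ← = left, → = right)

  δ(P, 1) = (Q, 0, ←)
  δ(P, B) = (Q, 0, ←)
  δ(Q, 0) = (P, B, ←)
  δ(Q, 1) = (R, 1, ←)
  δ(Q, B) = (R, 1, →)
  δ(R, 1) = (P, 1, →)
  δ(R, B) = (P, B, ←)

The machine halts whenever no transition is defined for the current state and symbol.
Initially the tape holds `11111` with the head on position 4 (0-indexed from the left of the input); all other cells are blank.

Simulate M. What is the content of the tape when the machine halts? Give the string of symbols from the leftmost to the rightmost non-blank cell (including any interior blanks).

P | BBB1111[1]   read 1 → write 0, move ←, go to Q
Q | BBB111[1]0   read 1 → write 1, move ←, go to R
R | BBB11[1]10   read 1 → write 1, move →, go to P
P | BBB111[1]0   read 1 → write 0, move ←, go to Q
Q | BBB11[1]00   read 1 → write 1, move ←, go to R
R | BBB1[1]100   read 1 → write 1, move →, go to P
P | BBB11[1]00   read 1 → write 0, move ←, go to Q
Q | BBB1[1]000   read 1 → write 1, move ←, go to R
R | BBB[1]1000   read 1 → write 1, move →, go to P
P | BBB1[1]000   read 1 → write 0, move ←, go to Q
Q | BBB[1]0000   read 1 → write 1, move ←, go to R
R | BB[B]10000   read B → write B, move ←, go to P
P | B[B]B10000   read B → write 0, move ←, go to Q
Q | [B]0B10000   read B → write 1, move →, go to R
R | 1[0]B10000
The non-blank tape span at halt is 10B10000.

10B10000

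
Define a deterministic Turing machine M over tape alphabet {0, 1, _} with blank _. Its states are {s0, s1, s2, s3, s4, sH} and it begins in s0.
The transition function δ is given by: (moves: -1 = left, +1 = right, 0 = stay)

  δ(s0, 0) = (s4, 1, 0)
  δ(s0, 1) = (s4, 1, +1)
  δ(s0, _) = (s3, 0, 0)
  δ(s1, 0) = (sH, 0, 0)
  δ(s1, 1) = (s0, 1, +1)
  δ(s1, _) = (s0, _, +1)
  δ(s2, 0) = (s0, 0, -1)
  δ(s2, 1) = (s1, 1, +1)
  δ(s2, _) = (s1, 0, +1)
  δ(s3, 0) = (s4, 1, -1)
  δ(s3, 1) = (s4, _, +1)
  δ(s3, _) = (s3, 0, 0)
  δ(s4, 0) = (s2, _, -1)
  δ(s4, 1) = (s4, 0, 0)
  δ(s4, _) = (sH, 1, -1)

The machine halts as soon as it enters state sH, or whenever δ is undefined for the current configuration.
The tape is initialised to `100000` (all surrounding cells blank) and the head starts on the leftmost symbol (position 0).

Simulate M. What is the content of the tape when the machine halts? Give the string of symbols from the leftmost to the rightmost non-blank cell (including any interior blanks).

s0 | [1]00000_   read 1 → write 1, move +1, go to s4
s4 | 1[0]0000_   read 0 → write _, move -1, go to s2
s2 | [1]_0000_   read 1 → write 1, move +1, go to s1
s1 | 1[_]0000_   read _ → write _, move +1, go to s0
s0 | 1_[0]000_   read 0 → write 1, move 0, go to s4
s4 | 1_[1]000_   read 1 → write 0, move 0, go to s4
s4 | 1_[0]000_   read 0 → write _, move -1, go to s2
s2 | 1[_]_000_   read _ → write 0, move +1, go to s1
s1 | 10[_]000_   read _ → write _, move +1, go to s0
s0 | 10_[0]00_   read 0 → write 1, move 0, go to s4
s4 | 10_[1]00_   read 1 → write 0, move 0, go to s4
s4 | 10_[0]00_   read 0 → write _, move -1, go to s2
s2 | 10[_]_00_   read _ → write 0, move +1, go to s1
s1 | 100[_]00_   read _ → write _, move +1, go to s0
s0 | 100_[0]0_   read 0 → write 1, move 0, go to s4
s4 | 100_[1]0_   read 1 → write 0, move 0, go to s4
s4 | 100_[0]0_   read 0 → write _, move -1, go to s2
s2 | 100[_]_0_   read _ → write 0, move +1, go to s1
s1 | 1000[_]0_   read _ → write _, move +1, go to s0
s0 | 1000_[0]_   read 0 → write 1, move 0, go to s4
s4 | 1000_[1]_   read 1 → write 0, move 0, go to s4
s4 | 1000_[0]_   read 0 → write _, move -1, go to s2
s2 | 1000[_]__   read _ → write 0, move +1, go to s1
s1 | 10000[_]_   read _ → write _, move +1, go to s0
s0 | 10000_[_]   read _ → write 0, move 0, go to s3
s3 | 10000_[0]   read 0 → write 1, move -1, go to s4
s4 | 10000[_]1   read _ → write 1, move -1, go to sH
sH | 1000[0]11
The non-blank tape span at halt is 1000011.

1000011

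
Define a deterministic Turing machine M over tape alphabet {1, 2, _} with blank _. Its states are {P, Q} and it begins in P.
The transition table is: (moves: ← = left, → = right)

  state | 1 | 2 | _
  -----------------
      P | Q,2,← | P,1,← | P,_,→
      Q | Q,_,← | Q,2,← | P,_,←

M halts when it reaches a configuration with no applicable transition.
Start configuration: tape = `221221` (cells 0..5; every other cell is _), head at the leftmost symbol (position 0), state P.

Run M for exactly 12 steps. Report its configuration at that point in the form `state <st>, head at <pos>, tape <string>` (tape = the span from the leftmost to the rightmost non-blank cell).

state P, head at 0, tape 221221

P | __[2]21221   read 2 → write 1, move ←, go to P
P | _[_]121221   read _ → write _, move →, go to P
P | __[1]21221   read 1 → write 2, move ←, go to Q
Q | _[_]221221   read _ → write _, move ←, go to P
P | [_]_221221   read _ → write _, move →, go to P
P | _[_]221221   read _ → write _, move →, go to P
P | __[2]21221   read 2 → write 1, move ←, go to P
P | _[_]121221   read _ → write _, move →, go to P
P | __[1]21221   read 1 → write 2, move ←, go to Q
Q | _[_]221221   read _ → write _, move ←, go to P
P | [_]_221221   read _ → write _, move →, go to P
P | _[_]221221   read _ → write _, move →, go to P
P | __[2]21221
After 12 steps: state P, head at 0, tape 221221.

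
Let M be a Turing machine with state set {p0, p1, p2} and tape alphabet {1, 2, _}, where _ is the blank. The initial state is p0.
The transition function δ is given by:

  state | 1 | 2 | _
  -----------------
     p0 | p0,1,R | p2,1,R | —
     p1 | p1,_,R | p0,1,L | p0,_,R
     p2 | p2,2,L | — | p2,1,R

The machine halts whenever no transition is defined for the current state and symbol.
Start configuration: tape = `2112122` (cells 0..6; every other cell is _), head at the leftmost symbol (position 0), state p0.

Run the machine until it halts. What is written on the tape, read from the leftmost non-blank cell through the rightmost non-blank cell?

12212122

p0 | _[2]112122   read 2 → write 1, move R, go to p2
p2 | _1[1]12122   read 1 → write 2, move L, go to p2
p2 | _[1]212122   read 1 → write 2, move L, go to p2
p2 | [_]2212122   read _ → write 1, move R, go to p2
p2 | 1[2]212122
The non-blank tape span at halt is 12212122.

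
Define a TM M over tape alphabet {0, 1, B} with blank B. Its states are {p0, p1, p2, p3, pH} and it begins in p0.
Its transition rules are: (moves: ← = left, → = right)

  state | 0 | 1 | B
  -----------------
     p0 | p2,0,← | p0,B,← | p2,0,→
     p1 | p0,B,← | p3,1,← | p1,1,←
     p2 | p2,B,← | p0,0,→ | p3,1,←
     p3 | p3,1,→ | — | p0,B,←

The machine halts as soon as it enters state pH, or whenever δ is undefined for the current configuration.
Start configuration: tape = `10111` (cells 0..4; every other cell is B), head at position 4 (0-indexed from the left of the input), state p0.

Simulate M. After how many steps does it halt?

12

state=p0 head=4 tape=BBB1011[1]   (p0,1)→(p0,B,←)
state=p0 head=3 tape=BBB101[1]B   (p0,1)→(p0,B,←)
state=p0 head=2 tape=BBB10[1]BB   (p0,1)→(p0,B,←)
state=p0 head=1 tape=BBB1[0]BBB   (p0,0)→(p2,0,←)
state=p2 head=0 tape=BBB[1]0BBB   (p2,1)→(p0,0,→)
state=p0 head=1 tape=BBB0[0]BBB   (p0,0)→(p2,0,←)
state=p2 head=0 tape=BBB[0]0BBB   (p2,0)→(p2,B,←)
state=p2 head=-1 tape=BB[B]B0BBB   (p2,B)→(p3,1,←)
state=p3 head=-2 tape=B[B]1B0BBB   (p3,B)→(p0,B,←)
state=p0 head=-3 tape=[B]B1B0BBB   (p0,B)→(p2,0,→)
state=p2 head=-2 tape=0[B]1B0BBB   (p2,B)→(p3,1,←)
state=p3 head=-3 tape=[0]11B0BBB   (p3,0)→(p3,1,→)
state=p3 head=-2 tape=1[1]1B0BBB
M halts after 12 transitions.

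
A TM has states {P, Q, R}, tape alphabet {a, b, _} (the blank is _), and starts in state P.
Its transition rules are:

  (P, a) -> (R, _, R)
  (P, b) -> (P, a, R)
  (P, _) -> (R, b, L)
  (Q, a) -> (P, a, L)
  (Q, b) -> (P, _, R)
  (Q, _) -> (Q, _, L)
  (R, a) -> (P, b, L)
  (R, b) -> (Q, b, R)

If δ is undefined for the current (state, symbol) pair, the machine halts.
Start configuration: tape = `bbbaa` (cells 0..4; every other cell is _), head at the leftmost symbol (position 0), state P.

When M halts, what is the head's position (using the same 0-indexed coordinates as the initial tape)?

6

P | [b]bbaa___   read b → write a, move R, go to P
P | a[b]baa___   read b → write a, move R, go to P
P | aa[b]aa___   read b → write a, move R, go to P
P | aaa[a]a___   read a → write _, move R, go to R
R | aaa_[a]___   read a → write b, move L, go to P
P | aaa[_]b___   read _ → write b, move L, go to R
R | aa[a]bb___   read a → write b, move L, go to P
P | a[a]bbb___   read a → write _, move R, go to R
R | a_[b]bb___   read b → write b, move R, go to Q
Q | a_b[b]b___   read b → write _, move R, go to P
P | a_b_[b]___   read b → write a, move R, go to P
P | a_b_a[_]__   read _ → write b, move L, go to R
R | a_b_[a]b__   read a → write b, move L, go to P
P | a_b[_]bb__   read _ → write b, move L, go to R
R | a_[b]bbb__   read b → write b, move R, go to Q
Q | a_b[b]bb__   read b → write _, move R, go to P
P | a_b_[b]b__   read b → write a, move R, go to P
P | a_b_a[b]__   read b → write a, move R, go to P
P | a_b_aa[_]_   read _ → write b, move L, go to R
R | a_b_a[a]b_   read a → write b, move L, go to P
P | a_b_[a]bb_   read a → write _, move R, go to R
R | a_b__[b]b_   read b → write b, move R, go to Q
Q | a_b__b[b]_   read b → write _, move R, go to P
P | a_b__b_[_]   read _ → write b, move L, go to R
R | a_b__b[_]b
At halt the head is at cell 6.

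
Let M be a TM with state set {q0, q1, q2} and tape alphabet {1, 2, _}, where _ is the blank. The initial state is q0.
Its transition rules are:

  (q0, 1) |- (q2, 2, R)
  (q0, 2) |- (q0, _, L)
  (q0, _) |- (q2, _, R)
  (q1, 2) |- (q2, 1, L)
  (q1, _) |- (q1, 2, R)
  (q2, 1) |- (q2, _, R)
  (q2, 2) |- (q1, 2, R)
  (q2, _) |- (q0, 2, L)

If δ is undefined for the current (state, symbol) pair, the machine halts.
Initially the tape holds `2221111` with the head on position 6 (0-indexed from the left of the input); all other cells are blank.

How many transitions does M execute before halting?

q0 | _222111[1]_   read 1 → write 2, move R, go to q2
q2 | _2221112[_]   read _ → write 2, move L, go to q0
q0 | _222111[2]2   read 2 → write _, move L, go to q0
q0 | _22211[1]_2   read 1 → write 2, move R, go to q2
q2 | _222112[_]2   read _ → write 2, move L, go to q0
q0 | _22211[2]22   read 2 → write _, move L, go to q0
q0 | _2221[1]_22   read 1 → write 2, move R, go to q2
q2 | _22212[_]22   read _ → write 2, move L, go to q0
q0 | _2221[2]222   read 2 → write _, move L, go to q0
q0 | _222[1]_222   read 1 → write 2, move R, go to q2
q2 | _2222[_]222   read _ → write 2, move L, go to q0
q0 | _222[2]2222   read 2 → write _, move L, go to q0
q0 | _22[2]_2222   read 2 → write _, move L, go to q0
q0 | _2[2]__2222   read 2 → write _, move L, go to q0
q0 | _[2]___2222   read 2 → write _, move L, go to q0
q0 | [_]____2222   read _ → write _, move R, go to q2
q2 | _[_]___2222   read _ → write 2, move L, go to q0
q0 | [_]2___2222   read _ → write _, move R, go to q2
q2 | _[2]___2222   read 2 → write 2, move R, go to q1
q1 | _2[_]__2222   read _ → write 2, move R, go to q1
q1 | _22[_]_2222   read _ → write 2, move R, go to q1
q1 | _222[_]2222   read _ → write 2, move R, go to q1
q1 | _2222[2]222   read 2 → write 1, move L, go to q2
q2 | _222[2]1222   read 2 → write 2, move R, go to q1
q1 | _2222[1]222
M halts after 24 transitions.

24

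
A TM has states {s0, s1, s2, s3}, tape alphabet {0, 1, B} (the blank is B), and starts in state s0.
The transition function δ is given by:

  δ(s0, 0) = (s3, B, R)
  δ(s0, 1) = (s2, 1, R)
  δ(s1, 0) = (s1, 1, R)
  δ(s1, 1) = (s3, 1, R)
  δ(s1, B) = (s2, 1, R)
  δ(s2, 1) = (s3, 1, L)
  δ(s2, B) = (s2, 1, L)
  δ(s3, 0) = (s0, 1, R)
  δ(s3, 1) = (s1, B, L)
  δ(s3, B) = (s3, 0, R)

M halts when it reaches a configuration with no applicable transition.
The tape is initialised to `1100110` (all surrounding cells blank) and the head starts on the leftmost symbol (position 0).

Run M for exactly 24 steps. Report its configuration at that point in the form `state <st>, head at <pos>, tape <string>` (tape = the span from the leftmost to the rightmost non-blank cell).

state s2, head at 2, tape 111100110

state=s0 head=0 tape=BB[1]100110   (s0,1)→(s2,1,R)
state=s2 head=1 tape=BB1[1]00110   (s2,1)→(s3,1,L)
state=s3 head=0 tape=BB[1]100110   (s3,1)→(s1,B,L)
state=s1 head=-1 tape=B[B]B100110   (s1,B)→(s2,1,R)
state=s2 head=0 tape=B1[B]100110   (s2,B)→(s2,1,L)
state=s2 head=-1 tape=B[1]1100110   (s2,1)→(s3,1,L)
state=s3 head=-2 tape=[B]11100110   (s3,B)→(s3,0,R)
state=s3 head=-1 tape=0[1]1100110   (s3,1)→(s1,B,L)
state=s1 head=-2 tape=[0]B1100110   (s1,0)→(s1,1,R)
state=s1 head=-1 tape=1[B]1100110   (s1,B)→(s2,1,R)
state=s2 head=0 tape=11[1]100110   (s2,1)→(s3,1,L)
state=s3 head=-1 tape=1[1]1100110   (s3,1)→(s1,B,L)
state=s1 head=-2 tape=[1]B1100110   (s1,1)→(s3,1,R)
state=s3 head=-1 tape=1[B]1100110   (s3,B)→(s3,0,R)
state=s3 head=0 tape=10[1]100110   (s3,1)→(s1,B,L)
state=s1 head=-1 tape=1[0]B100110   (s1,0)→(s1,1,R)
state=s1 head=0 tape=11[B]100110   (s1,B)→(s2,1,R)
state=s2 head=1 tape=111[1]00110   (s2,1)→(s3,1,L)
state=s3 head=0 tape=11[1]100110   (s3,1)→(s1,B,L)
state=s1 head=-1 tape=1[1]B100110   (s1,1)→(s3,1,R)
state=s3 head=0 tape=11[B]100110   (s3,B)→(s3,0,R)
state=s3 head=1 tape=110[1]00110   (s3,1)→(s1,B,L)
state=s1 head=0 tape=11[0]B00110   (s1,0)→(s1,1,R)
state=s1 head=1 tape=111[B]00110   (s1,B)→(s2,1,R)
state=s2 head=2 tape=1111[0]0110
After 24 steps: state s2, head at 2, tape 111100110.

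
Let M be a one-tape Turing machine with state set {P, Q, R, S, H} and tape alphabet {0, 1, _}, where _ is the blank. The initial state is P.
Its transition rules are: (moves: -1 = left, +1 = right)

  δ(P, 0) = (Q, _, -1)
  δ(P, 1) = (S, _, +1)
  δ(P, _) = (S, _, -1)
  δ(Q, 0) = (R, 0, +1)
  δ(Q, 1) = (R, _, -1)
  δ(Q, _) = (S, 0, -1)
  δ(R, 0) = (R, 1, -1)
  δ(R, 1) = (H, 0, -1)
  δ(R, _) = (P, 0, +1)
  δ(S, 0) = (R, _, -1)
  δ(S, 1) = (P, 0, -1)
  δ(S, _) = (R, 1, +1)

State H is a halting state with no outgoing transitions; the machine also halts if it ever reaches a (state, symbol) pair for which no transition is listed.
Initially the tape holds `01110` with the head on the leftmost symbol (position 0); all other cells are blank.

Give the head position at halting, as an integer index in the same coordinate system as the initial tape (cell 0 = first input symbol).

P | ___[0]1110   read 0 → write _, move -1, go to Q
Q | __[_]_1110   read _ → write 0, move -1, go to S
S | _[_]0_1110   read _ → write 1, move +1, go to R
R | _1[0]_1110   read 0 → write 1, move -1, go to R
R | _[1]1_1110   read 1 → write 0, move -1, go to H
H | [_]01_1110
At halt the head is at cell -3.

-3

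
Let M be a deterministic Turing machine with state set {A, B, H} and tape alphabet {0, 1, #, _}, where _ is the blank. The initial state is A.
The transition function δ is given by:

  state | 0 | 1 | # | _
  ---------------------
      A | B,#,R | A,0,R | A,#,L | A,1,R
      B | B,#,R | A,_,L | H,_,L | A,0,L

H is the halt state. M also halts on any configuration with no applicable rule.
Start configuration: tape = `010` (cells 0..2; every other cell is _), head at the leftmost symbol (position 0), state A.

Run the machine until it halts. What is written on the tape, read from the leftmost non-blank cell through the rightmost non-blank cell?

#__0

A | _[0]10   read 0 → write #, move R, go to B
B | _#[1]0   read 1 → write _, move L, go to A
A | _[#]_0   read # → write #, move L, go to A
A | [_]#_0   read _ → write 1, move R, go to A
A | 1[#]_0   read # → write #, move L, go to A
A | [1]#_0   read 1 → write 0, move R, go to A
A | 0[#]_0   read # → write #, move L, go to A
A | [0]#_0   read 0 → write #, move R, go to B
B | #[#]_0   read # → write _, move L, go to H
H | [#]__0
The non-blank tape span at halt is #__0.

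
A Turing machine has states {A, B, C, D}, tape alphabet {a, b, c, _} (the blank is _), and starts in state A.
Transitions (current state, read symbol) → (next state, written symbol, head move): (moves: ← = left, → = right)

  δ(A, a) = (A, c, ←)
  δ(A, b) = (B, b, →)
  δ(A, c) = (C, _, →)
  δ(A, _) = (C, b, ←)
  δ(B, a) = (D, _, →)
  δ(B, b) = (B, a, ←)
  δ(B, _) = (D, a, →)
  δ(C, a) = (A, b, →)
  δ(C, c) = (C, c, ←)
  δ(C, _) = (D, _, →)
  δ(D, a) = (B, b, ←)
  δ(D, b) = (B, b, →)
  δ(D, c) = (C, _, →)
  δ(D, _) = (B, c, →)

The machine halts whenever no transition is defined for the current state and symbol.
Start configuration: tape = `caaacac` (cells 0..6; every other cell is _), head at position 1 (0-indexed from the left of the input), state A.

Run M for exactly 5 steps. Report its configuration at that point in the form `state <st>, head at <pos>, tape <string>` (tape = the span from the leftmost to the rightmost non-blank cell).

A | c[a]aacac   read a → write c, move ←, go to A
A | [c]caacac   read c → write _, move →, go to C
C | _[c]aacac   read c → write c, move ←, go to C
C | [_]caacac   read _ → write _, move →, go to D
D | _[c]aacac   read c → write _, move →, go to C
C | __[a]acac
After 5 steps: state C, head at 2, tape aacac.

state C, head at 2, tape aacac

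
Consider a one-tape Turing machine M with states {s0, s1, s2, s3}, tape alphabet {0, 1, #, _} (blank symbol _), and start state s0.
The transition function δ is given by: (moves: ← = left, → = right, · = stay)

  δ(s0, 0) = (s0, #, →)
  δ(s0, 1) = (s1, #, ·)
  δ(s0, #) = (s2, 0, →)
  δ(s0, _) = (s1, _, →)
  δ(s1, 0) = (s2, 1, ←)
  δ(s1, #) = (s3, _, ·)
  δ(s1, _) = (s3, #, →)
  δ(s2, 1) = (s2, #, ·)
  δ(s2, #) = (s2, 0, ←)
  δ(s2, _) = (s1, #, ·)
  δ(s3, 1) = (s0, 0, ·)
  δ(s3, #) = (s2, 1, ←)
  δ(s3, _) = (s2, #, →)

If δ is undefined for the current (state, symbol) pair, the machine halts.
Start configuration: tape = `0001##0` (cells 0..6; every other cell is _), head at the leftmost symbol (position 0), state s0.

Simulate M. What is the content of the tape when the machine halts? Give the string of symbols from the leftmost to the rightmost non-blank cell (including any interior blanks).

#00000#0

state=s0 head=0 tape=_[0]001##0   (s0,0)→(s0,#,→)
state=s0 head=1 tape=_#[0]01##0   (s0,0)→(s0,#,→)
state=s0 head=2 tape=_##[0]1##0   (s0,0)→(s0,#,→)
state=s0 head=3 tape=_###[1]##0   (s0,1)→(s1,#,·)
state=s1 head=3 tape=_###[#]##0   (s1,#)→(s3,_,·)
state=s3 head=3 tape=_###[_]##0   (s3,_)→(s2,#,→)
state=s2 head=4 tape=_####[#]#0   (s2,#)→(s2,0,←)
state=s2 head=3 tape=_###[#]0#0   (s2,#)→(s2,0,←)
state=s2 head=2 tape=_##[#]00#0   (s2,#)→(s2,0,←)
state=s2 head=1 tape=_#[#]000#0   (s2,#)→(s2,0,←)
state=s2 head=0 tape=_[#]0000#0   (s2,#)→(s2,0,←)
state=s2 head=-1 tape=[_]00000#0   (s2,_)→(s1,#,·)
state=s1 head=-1 tape=[#]00000#0   (s1,#)→(s3,_,·)
state=s3 head=-1 tape=[_]00000#0   (s3,_)→(s2,#,→)
state=s2 head=0 tape=#[0]0000#0
The non-blank tape span at halt is #00000#0.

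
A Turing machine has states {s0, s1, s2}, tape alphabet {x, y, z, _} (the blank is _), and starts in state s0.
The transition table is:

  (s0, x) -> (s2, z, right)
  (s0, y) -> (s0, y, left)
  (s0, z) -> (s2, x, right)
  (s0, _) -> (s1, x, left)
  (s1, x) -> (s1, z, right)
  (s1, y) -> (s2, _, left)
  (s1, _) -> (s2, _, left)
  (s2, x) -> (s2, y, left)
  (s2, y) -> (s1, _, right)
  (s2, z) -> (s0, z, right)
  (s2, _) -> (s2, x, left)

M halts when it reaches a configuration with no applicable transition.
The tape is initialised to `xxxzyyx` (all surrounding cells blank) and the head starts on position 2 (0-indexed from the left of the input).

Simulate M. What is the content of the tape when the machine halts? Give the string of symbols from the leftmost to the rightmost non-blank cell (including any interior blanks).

s0 | xx[x]zyyx   read x → write z, move right, go to s2
s2 | xxz[z]yyx   read z → write z, move right, go to s0
s0 | xxzz[y]yx   read y → write y, move left, go to s0
s0 | xxz[z]yyx   read z → write x, move right, go to s2
s2 | xxzx[y]yx   read y → write _, move right, go to s1
s1 | xxzx_[y]x   read y → write _, move left, go to s2
s2 | xxzx[_]_x   read _ → write x, move left, go to s2
s2 | xxz[x]x_x   read x → write y, move left, go to s2
s2 | xx[z]yx_x   read z → write z, move right, go to s0
s0 | xxz[y]x_x   read y → write y, move left, go to s0
s0 | xx[z]yx_x   read z → write x, move right, go to s2
s2 | xxx[y]x_x   read y → write _, move right, go to s1
s1 | xxx_[x]_x   read x → write z, move right, go to s1
s1 | xxx_z[_]x   read _ → write _, move left, go to s2
s2 | xxx_[z]_x   read z → write z, move right, go to s0
s0 | xxx_z[_]x   read _ → write x, move left, go to s1
s1 | xxx_[z]xx
The non-blank tape span at halt is xxx_zxx.

xxx_zxx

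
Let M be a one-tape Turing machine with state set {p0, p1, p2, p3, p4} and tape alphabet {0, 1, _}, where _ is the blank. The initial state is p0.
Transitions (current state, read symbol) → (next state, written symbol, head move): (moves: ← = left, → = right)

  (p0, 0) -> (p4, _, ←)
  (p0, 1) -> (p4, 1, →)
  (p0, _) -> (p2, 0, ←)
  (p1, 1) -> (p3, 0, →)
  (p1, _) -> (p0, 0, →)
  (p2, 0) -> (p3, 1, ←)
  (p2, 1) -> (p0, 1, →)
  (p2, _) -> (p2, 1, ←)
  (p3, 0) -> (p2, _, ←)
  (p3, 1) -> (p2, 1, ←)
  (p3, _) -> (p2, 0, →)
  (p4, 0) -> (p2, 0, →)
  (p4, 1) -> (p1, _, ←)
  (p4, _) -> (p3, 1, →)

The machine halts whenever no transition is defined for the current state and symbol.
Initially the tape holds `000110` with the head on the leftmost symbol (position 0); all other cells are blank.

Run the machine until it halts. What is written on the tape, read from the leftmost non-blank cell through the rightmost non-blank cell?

0___10110

p0 | ___[0]00110   read 0 → write _, move ←, go to p4
p4 | __[_]_00110   read _ → write 1, move →, go to p3
p3 | __1[_]00110   read _ → write 0, move →, go to p2
p2 | __10[0]0110   read 0 → write 1, move ←, go to p3
p3 | __1[0]10110   read 0 → write _, move ←, go to p2
p2 | __[1]_10110   read 1 → write 1, move →, go to p0
p0 | __1[_]10110   read _ → write 0, move ←, go to p2
p2 | __[1]010110   read 1 → write 1, move →, go to p0
p0 | __1[0]10110   read 0 → write _, move ←, go to p4
p4 | __[1]_10110   read 1 → write _, move ←, go to p1
p1 | _[_]__10110   read _ → write 0, move →, go to p0
p0 | _0[_]_10110   read _ → write 0, move ←, go to p2
p2 | _[0]0_10110   read 0 → write 1, move ←, go to p3
p3 | [_]10_10110   read _ → write 0, move →, go to p2
p2 | 0[1]0_10110   read 1 → write 1, move →, go to p0
p0 | 01[0]_10110   read 0 → write _, move ←, go to p4
p4 | 0[1]__10110   read 1 → write _, move ←, go to p1
p1 | [0]___10110
The non-blank tape span at halt is 0___10110.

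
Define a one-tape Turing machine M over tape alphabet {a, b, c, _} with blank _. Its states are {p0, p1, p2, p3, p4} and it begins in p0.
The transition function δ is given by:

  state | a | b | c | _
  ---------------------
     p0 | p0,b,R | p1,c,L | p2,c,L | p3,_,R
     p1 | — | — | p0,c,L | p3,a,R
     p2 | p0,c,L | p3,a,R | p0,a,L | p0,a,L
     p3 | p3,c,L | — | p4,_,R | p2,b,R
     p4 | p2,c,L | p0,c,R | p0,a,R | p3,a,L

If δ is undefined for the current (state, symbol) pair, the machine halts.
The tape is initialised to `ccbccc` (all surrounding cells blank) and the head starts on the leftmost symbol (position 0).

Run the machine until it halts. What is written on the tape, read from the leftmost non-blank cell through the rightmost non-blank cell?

state=p0 head=0 tape=___[c]cbccc   (p0,c)→(p2,c,L)
state=p2 head=-1 tape=__[_]ccbccc   (p2,_)→(p0,a,L)
state=p0 head=-2 tape=_[_]accbccc   (p0,_)→(p3,_,R)
state=p3 head=-1 tape=__[a]ccbccc   (p3,a)→(p3,c,L)
state=p3 head=-2 tape=_[_]cccbccc   (p3,_)→(p2,b,R)
state=p2 head=-1 tape=_b[c]ccbccc   (p2,c)→(p0,a,L)
state=p0 head=-2 tape=_[b]accbccc   (p0,b)→(p1,c,L)
state=p1 head=-3 tape=[_]caccbccc   (p1,_)→(p3,a,R)
state=p3 head=-2 tape=a[c]accbccc   (p3,c)→(p4,_,R)
state=p4 head=-1 tape=a_[a]ccbccc   (p4,a)→(p2,c,L)
state=p2 head=-2 tape=a[_]cccbccc   (p2,_)→(p0,a,L)
state=p0 head=-3 tape=[a]acccbccc   (p0,a)→(p0,b,R)
state=p0 head=-2 tape=b[a]cccbccc   (p0,a)→(p0,b,R)
state=p0 head=-1 tape=bb[c]ccbccc   (p0,c)→(p2,c,L)
state=p2 head=-2 tape=b[b]cccbccc   (p2,b)→(p3,a,R)
state=p3 head=-1 tape=ba[c]ccbccc   (p3,c)→(p4,_,R)
state=p4 head=0 tape=ba_[c]cbccc   (p4,c)→(p0,a,R)
state=p0 head=1 tape=ba_a[c]bccc   (p0,c)→(p2,c,L)
state=p2 head=0 tape=ba_[a]cbccc   (p2,a)→(p0,c,L)
state=p0 head=-1 tape=ba[_]ccbccc   (p0,_)→(p3,_,R)
state=p3 head=0 tape=ba_[c]cbccc   (p3,c)→(p4,_,R)
state=p4 head=1 tape=ba__[c]bccc   (p4,c)→(p0,a,R)
state=p0 head=2 tape=ba__a[b]ccc   (p0,b)→(p1,c,L)
state=p1 head=1 tape=ba__[a]cccc
The non-blank tape span at halt is ba__acccc.

ba__acccc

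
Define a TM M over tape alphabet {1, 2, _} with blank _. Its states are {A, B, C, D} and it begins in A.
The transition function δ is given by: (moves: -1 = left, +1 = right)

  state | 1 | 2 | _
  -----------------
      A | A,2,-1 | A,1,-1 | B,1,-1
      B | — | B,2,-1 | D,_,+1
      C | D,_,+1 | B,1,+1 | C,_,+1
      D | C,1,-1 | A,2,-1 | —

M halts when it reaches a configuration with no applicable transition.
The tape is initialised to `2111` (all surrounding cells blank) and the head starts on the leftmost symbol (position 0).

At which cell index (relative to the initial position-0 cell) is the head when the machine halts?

4

state=A head=0 tape=__[2]111_   (A,2)→(A,1,-1)
state=A head=-1 tape=_[_]1111_   (A,_)→(B,1,-1)
state=B head=-2 tape=[_]11111_   (B,_)→(D,_,+1)
state=D head=-1 tape=_[1]1111_   (D,1)→(C,1,-1)
state=C head=-2 tape=[_]11111_   (C,_)→(C,_,+1)
state=C head=-1 tape=_[1]1111_   (C,1)→(D,_,+1)
state=D head=0 tape=__[1]111_   (D,1)→(C,1,-1)
state=C head=-1 tape=_[_]1111_   (C,_)→(C,_,+1)
state=C head=0 tape=__[1]111_   (C,1)→(D,_,+1)
state=D head=1 tape=___[1]11_   (D,1)→(C,1,-1)
state=C head=0 tape=__[_]111_   (C,_)→(C,_,+1)
state=C head=1 tape=___[1]11_   (C,1)→(D,_,+1)
state=D head=2 tape=____[1]1_   (D,1)→(C,1,-1)
state=C head=1 tape=___[_]11_   (C,_)→(C,_,+1)
state=C head=2 tape=____[1]1_   (C,1)→(D,_,+1)
state=D head=3 tape=_____[1]_   (D,1)→(C,1,-1)
state=C head=2 tape=____[_]1_   (C,_)→(C,_,+1)
state=C head=3 tape=_____[1]_   (C,1)→(D,_,+1)
state=D head=4 tape=______[_]
At halt the head is at cell 4.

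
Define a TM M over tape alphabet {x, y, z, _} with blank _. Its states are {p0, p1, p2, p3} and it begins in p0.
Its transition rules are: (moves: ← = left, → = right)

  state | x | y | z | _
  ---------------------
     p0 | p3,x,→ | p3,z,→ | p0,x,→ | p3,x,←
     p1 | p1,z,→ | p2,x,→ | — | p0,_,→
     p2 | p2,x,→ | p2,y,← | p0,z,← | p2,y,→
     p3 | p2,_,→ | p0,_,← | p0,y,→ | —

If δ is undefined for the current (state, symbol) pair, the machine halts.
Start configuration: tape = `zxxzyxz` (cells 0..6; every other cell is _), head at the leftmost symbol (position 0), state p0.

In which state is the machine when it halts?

p0 | [z]xxzyxz_   read z → write x, move →, go to p0
p0 | x[x]xzyxz_   read x → write x, move →, go to p3
p3 | xx[x]zyxz_   read x → write _, move →, go to p2
p2 | xx_[z]yxz_   read z → write z, move ←, go to p0
p0 | xx[_]zyxz_   read _ → write x, move ←, go to p3
p3 | x[x]xzyxz_   read x → write _, move →, go to p2
p2 | x_[x]zyxz_   read x → write x, move →, go to p2
p2 | x_x[z]yxz_   read z → write z, move ←, go to p0
p0 | x_[x]zyxz_   read x → write x, move →, go to p3
p3 | x_x[z]yxz_   read z → write y, move →, go to p0
p0 | x_xy[y]xz_   read y → write z, move →, go to p3
p3 | x_xyz[x]z_   read x → write _, move →, go to p2
p2 | x_xyz_[z]_   read z → write z, move ←, go to p0
p0 | x_xyz[_]z_   read _ → write x, move ←, go to p3
p3 | x_xy[z]xz_   read z → write y, move →, go to p0
p0 | x_xyy[x]z_   read x → write x, move →, go to p3
p3 | x_xyyx[z]_   read z → write y, move →, go to p0
p0 | x_xyyxy[_]   read _ → write x, move ←, go to p3
p3 | x_xyyx[y]x   read y → write _, move ←, go to p0
p0 | x_xyy[x]_x   read x → write x, move →, go to p3
p3 | x_xyyx[_]x
No transition is defined for (p3, _); M halts in state p3.

p3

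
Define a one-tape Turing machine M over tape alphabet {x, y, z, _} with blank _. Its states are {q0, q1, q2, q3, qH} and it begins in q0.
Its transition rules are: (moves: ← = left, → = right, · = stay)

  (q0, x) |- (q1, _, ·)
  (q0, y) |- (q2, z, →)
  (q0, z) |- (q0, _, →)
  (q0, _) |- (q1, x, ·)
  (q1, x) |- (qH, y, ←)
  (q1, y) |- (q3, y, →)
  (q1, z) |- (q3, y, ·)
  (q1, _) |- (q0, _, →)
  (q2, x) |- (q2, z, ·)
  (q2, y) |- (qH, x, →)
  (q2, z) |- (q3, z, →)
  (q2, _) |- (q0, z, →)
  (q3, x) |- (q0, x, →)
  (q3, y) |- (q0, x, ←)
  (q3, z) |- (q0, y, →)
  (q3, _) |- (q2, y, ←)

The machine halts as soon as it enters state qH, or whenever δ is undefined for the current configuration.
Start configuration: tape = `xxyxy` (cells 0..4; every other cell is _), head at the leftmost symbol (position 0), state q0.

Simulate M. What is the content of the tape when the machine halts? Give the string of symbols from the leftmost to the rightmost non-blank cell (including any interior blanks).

q0 | [x]xyxy_   read x → write _, move ·, go to q1
q1 | [_]xyxy_   read _ → write _, move →, go to q0
q0 | _[x]yxy_   read x → write _, move ·, go to q1
q1 | _[_]yxy_   read _ → write _, move →, go to q0
q0 | __[y]xy_   read y → write z, move →, go to q2
q2 | __z[x]y_   read x → write z, move ·, go to q2
q2 | __z[z]y_   read z → write z, move →, go to q3
q3 | __zz[y]_   read y → write x, move ←, go to q0
q0 | __z[z]x_   read z → write _, move →, go to q0
q0 | __z_[x]_   read x → write _, move ·, go to q1
q1 | __z_[_]_   read _ → write _, move →, go to q0
q0 | __z__[_]   read _ → write x, move ·, go to q1
q1 | __z__[x]   read x → write y, move ←, go to qH
qH | __z_[_]y
The non-blank tape span at halt is z__y.

z__y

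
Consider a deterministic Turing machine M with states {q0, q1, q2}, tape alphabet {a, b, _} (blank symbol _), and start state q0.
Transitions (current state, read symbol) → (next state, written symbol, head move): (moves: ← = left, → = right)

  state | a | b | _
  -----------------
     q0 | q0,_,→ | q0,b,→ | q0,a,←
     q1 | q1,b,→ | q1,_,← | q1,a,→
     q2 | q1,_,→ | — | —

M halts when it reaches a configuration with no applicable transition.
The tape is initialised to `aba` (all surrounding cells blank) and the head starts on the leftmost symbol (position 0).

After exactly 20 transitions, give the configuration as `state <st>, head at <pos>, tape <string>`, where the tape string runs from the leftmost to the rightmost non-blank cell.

state q0, head at 2, tape baaaa

state=q0 head=0 tape=[a]ba___   (q0,a)→(q0,_,→)
state=q0 head=1 tape=_[b]a___   (q0,b)→(q0,b,→)
state=q0 head=2 tape=_b[a]___   (q0,a)→(q0,_,→)
state=q0 head=3 tape=_b_[_]__   (q0,_)→(q0,a,←)
state=q0 head=2 tape=_b[_]a__   (q0,_)→(q0,a,←)
state=q0 head=1 tape=_[b]aa__   (q0,b)→(q0,b,→)
state=q0 head=2 tape=_b[a]a__   (q0,a)→(q0,_,→)
state=q0 head=3 tape=_b_[a]__   (q0,a)→(q0,_,→)
state=q0 head=4 tape=_b__[_]_   (q0,_)→(q0,a,←)
state=q0 head=3 tape=_b_[_]a_   (q0,_)→(q0,a,←)
state=q0 head=2 tape=_b[_]aa_   (q0,_)→(q0,a,←)
state=q0 head=1 tape=_[b]aaa_   (q0,b)→(q0,b,→)
state=q0 head=2 tape=_b[a]aa_   (q0,a)→(q0,_,→)
state=q0 head=3 tape=_b_[a]a_   (q0,a)→(q0,_,→)
state=q0 head=4 tape=_b__[a]_   (q0,a)→(q0,_,→)
state=q0 head=5 tape=_b___[_]   (q0,_)→(q0,a,←)
state=q0 head=4 tape=_b__[_]a   (q0,_)→(q0,a,←)
state=q0 head=3 tape=_b_[_]aa   (q0,_)→(q0,a,←)
state=q0 head=2 tape=_b[_]aaa   (q0,_)→(q0,a,←)
state=q0 head=1 tape=_[b]aaaa   (q0,b)→(q0,b,→)
state=q0 head=2 tape=_b[a]aaa
After 20 steps: state q0, head at 2, tape baaaa.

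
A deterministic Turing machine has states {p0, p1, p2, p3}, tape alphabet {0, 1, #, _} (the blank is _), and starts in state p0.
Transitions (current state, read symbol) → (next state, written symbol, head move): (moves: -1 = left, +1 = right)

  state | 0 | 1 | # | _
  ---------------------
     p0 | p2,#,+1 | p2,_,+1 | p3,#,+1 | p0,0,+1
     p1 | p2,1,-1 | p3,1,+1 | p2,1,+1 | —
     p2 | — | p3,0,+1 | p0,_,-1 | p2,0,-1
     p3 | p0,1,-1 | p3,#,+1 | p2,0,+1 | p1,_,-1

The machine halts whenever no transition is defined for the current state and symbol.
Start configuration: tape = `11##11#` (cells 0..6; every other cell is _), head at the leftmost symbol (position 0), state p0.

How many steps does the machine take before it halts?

13

p0 | [1]1##11#   read 1 → write _, move +1, go to p2
p2 | _[1]##11#   read 1 → write 0, move +1, go to p3
p3 | _0[#]#11#   read # → write 0, move +1, go to p2
p2 | _00[#]11#   read # → write _, move -1, go to p0
p0 | _0[0]_11#   read 0 → write #, move +1, go to p2
p2 | _0#[_]11#   read _ → write 0, move -1, go to p2
p2 | _0[#]011#   read # → write _, move -1, go to p0
p0 | _[0]_011#   read 0 → write #, move +1, go to p2
p2 | _#[_]011#   read _ → write 0, move -1, go to p2
p2 | _[#]0011#   read # → write _, move -1, go to p0
p0 | [_]_0011#   read _ → write 0, move +1, go to p0
p0 | 0[_]0011#   read _ → write 0, move +1, go to p0
p0 | 00[0]011#   read 0 → write #, move +1, go to p2
p2 | 00#[0]11#
M halts after 13 transitions.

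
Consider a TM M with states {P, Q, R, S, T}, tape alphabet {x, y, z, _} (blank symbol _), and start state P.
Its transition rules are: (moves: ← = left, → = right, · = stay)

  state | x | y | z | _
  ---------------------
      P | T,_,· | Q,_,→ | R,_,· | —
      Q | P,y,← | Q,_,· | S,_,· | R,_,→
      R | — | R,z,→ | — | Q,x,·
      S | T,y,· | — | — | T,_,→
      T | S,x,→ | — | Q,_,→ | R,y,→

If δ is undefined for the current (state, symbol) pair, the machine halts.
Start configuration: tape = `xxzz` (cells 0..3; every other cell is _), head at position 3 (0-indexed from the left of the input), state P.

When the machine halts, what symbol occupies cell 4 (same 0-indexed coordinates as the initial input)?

y

P | xxz[z]__   read z → write _, move ·, go to R
R | xxz[_]__   read _ → write x, move ·, go to Q
Q | xxz[x]__   read x → write y, move ←, go to P
P | xx[z]y__   read z → write _, move ·, go to R
R | xx[_]y__   read _ → write x, move ·, go to Q
Q | xx[x]y__   read x → write y, move ←, go to P
P | x[x]yy__   read x → write _, move ·, go to T
T | x[_]yy__   read _ → write y, move →, go to R
R | xy[y]y__   read y → write z, move →, go to R
R | xyz[y]__   read y → write z, move →, go to R
R | xyzz[_]_   read _ → write x, move ·, go to Q
Q | xyzz[x]_   read x → write y, move ←, go to P
P | xyz[z]y_   read z → write _, move ·, go to R
R | xyz[_]y_   read _ → write x, move ·, go to Q
Q | xyz[x]y_   read x → write y, move ←, go to P
P | xy[z]yy_   read z → write _, move ·, go to R
R | xy[_]yy_   read _ → write x, move ·, go to Q
Q | xy[x]yy_   read x → write y, move ←, go to P
P | x[y]yyy_   read y → write _, move →, go to Q
Q | x_[y]yy_   read y → write _, move ·, go to Q
Q | x_[_]yy_   read _ → write _, move →, go to R
R | x__[y]y_   read y → write z, move →, go to R
R | x__z[y]_   read y → write z, move →, go to R
R | x__zz[_]   read _ → write x, move ·, go to Q
Q | x__zz[x]   read x → write y, move ←, go to P
P | x__z[z]y   read z → write _, move ·, go to R
R | x__z[_]y   read _ → write x, move ·, go to Q
Q | x__z[x]y   read x → write y, move ←, go to P
P | x__[z]yy   read z → write _, move ·, go to R
R | x__[_]yy   read _ → write x, move ·, go to Q
Q | x__[x]yy   read x → write y, move ←, go to P
P | x_[_]yyy
Cell 4 holds y when M halts.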